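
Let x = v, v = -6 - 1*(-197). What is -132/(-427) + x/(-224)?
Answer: -1061/1952 ≈ -0.54354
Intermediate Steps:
v = 191 (v = -6 + 197 = 191)
x = 191
-132/(-427) + x/(-224) = -132/(-427) + 191/(-224) = -132*(-1/427) + 191*(-1/224) = 132/427 - 191/224 = -1061/1952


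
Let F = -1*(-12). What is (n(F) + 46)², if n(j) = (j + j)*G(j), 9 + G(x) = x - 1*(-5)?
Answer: 56644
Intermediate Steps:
F = 12
G(x) = -4 + x (G(x) = -9 + (x - 1*(-5)) = -9 + (x + 5) = -9 + (5 + x) = -4 + x)
n(j) = 2*j*(-4 + j) (n(j) = (j + j)*(-4 + j) = (2*j)*(-4 + j) = 2*j*(-4 + j))
(n(F) + 46)² = (2*12*(-4 + 12) + 46)² = (2*12*8 + 46)² = (192 + 46)² = 238² = 56644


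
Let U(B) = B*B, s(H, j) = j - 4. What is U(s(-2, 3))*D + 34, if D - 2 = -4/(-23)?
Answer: 832/23 ≈ 36.174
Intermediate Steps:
s(H, j) = -4 + j
D = 50/23 (D = 2 - 4/(-23) = 2 - 4*(-1/23) = 2 + 4/23 = 50/23 ≈ 2.1739)
U(B) = B**2
U(s(-2, 3))*D + 34 = (-4 + 3)**2*(50/23) + 34 = (-1)**2*(50/23) + 34 = 1*(50/23) + 34 = 50/23 + 34 = 832/23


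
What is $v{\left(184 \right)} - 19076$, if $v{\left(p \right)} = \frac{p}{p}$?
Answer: $-19075$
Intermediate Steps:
$v{\left(p \right)} = 1$
$v{\left(184 \right)} - 19076 = 1 - 19076 = -19075$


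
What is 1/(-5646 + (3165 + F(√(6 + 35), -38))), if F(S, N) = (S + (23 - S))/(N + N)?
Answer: -76/188579 ≈ -0.00040301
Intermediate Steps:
F(S, N) = 23/(2*N) (F(S, N) = 23/((2*N)) = 23*(1/(2*N)) = 23/(2*N))
1/(-5646 + (3165 + F(√(6 + 35), -38))) = 1/(-5646 + (3165 + (23/2)/(-38))) = 1/(-5646 + (3165 + (23/2)*(-1/38))) = 1/(-5646 + (3165 - 23/76)) = 1/(-5646 + 240517/76) = 1/(-188579/76) = -76/188579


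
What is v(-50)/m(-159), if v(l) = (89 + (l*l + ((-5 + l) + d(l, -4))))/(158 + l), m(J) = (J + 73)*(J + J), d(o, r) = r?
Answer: 1265/1476792 ≈ 0.00085659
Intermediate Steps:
m(J) = 2*J*(73 + J) (m(J) = (73 + J)*(2*J) = 2*J*(73 + J))
v(l) = (80 + l + l²)/(158 + l) (v(l) = (89 + (l*l + ((-5 + l) - 4)))/(158 + l) = (89 + (l² + (-9 + l)))/(158 + l) = (89 + (-9 + l + l²))/(158 + l) = (80 + l + l²)/(158 + l))
v(-50)/m(-159) = ((80 - 50 + (-50)²)/(158 - 50))/((2*(-159)*(73 - 159))) = ((80 - 50 + 2500)/108)/((2*(-159)*(-86))) = ((1/108)*2530)/27348 = (1265/54)*(1/27348) = 1265/1476792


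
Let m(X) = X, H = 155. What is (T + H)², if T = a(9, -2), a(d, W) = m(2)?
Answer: 24649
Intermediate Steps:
a(d, W) = 2
T = 2
(T + H)² = (2 + 155)² = 157² = 24649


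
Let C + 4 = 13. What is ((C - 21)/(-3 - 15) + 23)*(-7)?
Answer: -497/3 ≈ -165.67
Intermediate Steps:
C = 9 (C = -4 + 13 = 9)
((C - 21)/(-3 - 15) + 23)*(-7) = ((9 - 21)/(-3 - 15) + 23)*(-7) = (-12/(-18) + 23)*(-7) = (-12*(-1/18) + 23)*(-7) = (2/3 + 23)*(-7) = (71/3)*(-7) = -497/3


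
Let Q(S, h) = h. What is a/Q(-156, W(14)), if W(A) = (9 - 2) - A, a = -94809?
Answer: 94809/7 ≈ 13544.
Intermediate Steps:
W(A) = 7 - A
a/Q(-156, W(14)) = -94809/(7 - 1*14) = -94809/(7 - 14) = -94809/(-7) = -94809*(-1/7) = 94809/7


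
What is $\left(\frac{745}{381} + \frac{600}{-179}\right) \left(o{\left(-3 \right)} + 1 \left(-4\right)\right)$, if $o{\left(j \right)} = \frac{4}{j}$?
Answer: $\frac{1523920}{204597} \approx 7.4484$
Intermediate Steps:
$\left(\frac{745}{381} + \frac{600}{-179}\right) \left(o{\left(-3 \right)} + 1 \left(-4\right)\right) = \left(\frac{745}{381} + \frac{600}{-179}\right) \left(\frac{4}{-3} + 1 \left(-4\right)\right) = \left(745 \cdot \frac{1}{381} + 600 \left(- \frac{1}{179}\right)\right) \left(4 \left(- \frac{1}{3}\right) - 4\right) = \left(\frac{745}{381} - \frac{600}{179}\right) \left(- \frac{4}{3} - 4\right) = \left(- \frac{95245}{68199}\right) \left(- \frac{16}{3}\right) = \frac{1523920}{204597}$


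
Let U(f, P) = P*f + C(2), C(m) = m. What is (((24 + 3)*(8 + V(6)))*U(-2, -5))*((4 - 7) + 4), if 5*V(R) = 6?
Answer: 14904/5 ≈ 2980.8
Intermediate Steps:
V(R) = 6/5 (V(R) = (⅕)*6 = 6/5)
U(f, P) = 2 + P*f (U(f, P) = P*f + 2 = 2 + P*f)
(((24 + 3)*(8 + V(6)))*U(-2, -5))*((4 - 7) + 4) = (((24 + 3)*(8 + 6/5))*(2 - 5*(-2)))*((4 - 7) + 4) = ((27*(46/5))*(2 + 10))*(-3 + 4) = ((1242/5)*12)*1 = (14904/5)*1 = 14904/5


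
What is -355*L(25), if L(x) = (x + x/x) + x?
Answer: -18105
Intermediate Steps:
L(x) = 1 + 2*x (L(x) = (x + 1) + x = (1 + x) + x = 1 + 2*x)
-355*L(25) = -355*(1 + 2*25) = -355*(1 + 50) = -355*51 = -18105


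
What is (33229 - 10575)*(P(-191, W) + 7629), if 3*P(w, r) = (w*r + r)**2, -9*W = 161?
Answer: 21240434507338/243 ≈ 8.7409e+10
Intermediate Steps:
W = -161/9 (W = -1/9*161 = -161/9 ≈ -17.889)
P(w, r) = (r + r*w)**2/3 (P(w, r) = (w*r + r)**2/3 = (r*w + r)**2/3 = (r + r*w)**2/3)
(33229 - 10575)*(P(-191, W) + 7629) = (33229 - 10575)*((-161/9)**2*(1 - 191)**2/3 + 7629) = 22654*((1/3)*(25921/81)*(-190)**2 + 7629) = 22654*((1/3)*(25921/81)*36100 + 7629) = 22654*(935748100/243 + 7629) = 22654*(937601947/243) = 21240434507338/243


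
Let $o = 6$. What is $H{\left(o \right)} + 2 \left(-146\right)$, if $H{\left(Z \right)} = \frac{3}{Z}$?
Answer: $- \frac{583}{2} \approx -291.5$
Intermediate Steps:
$H{\left(o \right)} + 2 \left(-146\right) = \frac{3}{6} + 2 \left(-146\right) = 3 \cdot \frac{1}{6} - 292 = \frac{1}{2} - 292 = - \frac{583}{2}$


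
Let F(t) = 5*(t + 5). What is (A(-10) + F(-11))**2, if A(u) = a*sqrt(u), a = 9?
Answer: 90 - 540*I*sqrt(10) ≈ 90.0 - 1707.6*I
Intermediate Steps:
F(t) = 25 + 5*t (F(t) = 5*(5 + t) = 25 + 5*t)
A(u) = 9*sqrt(u)
(A(-10) + F(-11))**2 = (9*sqrt(-10) + (25 + 5*(-11)))**2 = (9*(I*sqrt(10)) + (25 - 55))**2 = (9*I*sqrt(10) - 30)**2 = (-30 + 9*I*sqrt(10))**2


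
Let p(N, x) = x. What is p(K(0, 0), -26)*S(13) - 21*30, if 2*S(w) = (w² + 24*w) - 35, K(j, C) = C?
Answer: -6428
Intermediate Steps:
S(w) = -35/2 + w²/2 + 12*w (S(w) = ((w² + 24*w) - 35)/2 = (-35 + w² + 24*w)/2 = -35/2 + w²/2 + 12*w)
p(K(0, 0), -26)*S(13) - 21*30 = -26*(-35/2 + (½)*13² + 12*13) - 21*30 = -26*(-35/2 + (½)*169 + 156) - 630 = -26*(-35/2 + 169/2 + 156) - 630 = -26*223 - 630 = -5798 - 630 = -6428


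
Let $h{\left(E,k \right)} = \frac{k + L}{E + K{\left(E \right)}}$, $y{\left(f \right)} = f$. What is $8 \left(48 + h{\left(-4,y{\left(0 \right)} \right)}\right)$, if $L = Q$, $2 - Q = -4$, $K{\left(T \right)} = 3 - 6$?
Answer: $\frac{2640}{7} \approx 377.14$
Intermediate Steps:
$K{\left(T \right)} = -3$ ($K{\left(T \right)} = 3 - 6 = -3$)
$Q = 6$ ($Q = 2 - -4 = 2 + 4 = 6$)
$L = 6$
$h{\left(E,k \right)} = \frac{6 + k}{-3 + E}$ ($h{\left(E,k \right)} = \frac{k + 6}{E - 3} = \frac{6 + k}{-3 + E}$)
$8 \left(48 + h{\left(-4,y{\left(0 \right)} \right)}\right) = 8 \left(48 + \frac{6 + 0}{-3 - 4}\right) = 8 \left(48 + \frac{1}{-7} \cdot 6\right) = 8 \left(48 - \frac{6}{7}\right) = 8 \cdot \frac{330}{7} = \frac{2640}{7}$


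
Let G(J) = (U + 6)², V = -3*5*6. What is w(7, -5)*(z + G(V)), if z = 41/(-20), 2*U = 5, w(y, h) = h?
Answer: -351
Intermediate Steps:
U = 5/2 (U = (½)*5 = 5/2 ≈ 2.5000)
z = -41/20 (z = 41*(-1/20) = -41/20 ≈ -2.0500)
V = -90 (V = -15*6 = -90)
G(J) = 289/4 (G(J) = (5/2 + 6)² = (17/2)² = 289/4)
w(7, -5)*(z + G(V)) = -5*(-41/20 + 289/4) = -5*351/5 = -351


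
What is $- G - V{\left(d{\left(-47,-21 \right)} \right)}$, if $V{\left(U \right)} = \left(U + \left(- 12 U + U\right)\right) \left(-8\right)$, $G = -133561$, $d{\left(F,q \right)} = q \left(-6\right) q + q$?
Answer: $346921$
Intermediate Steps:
$d{\left(F,q \right)} = q - 6 q^{2}$ ($d{\left(F,q \right)} = - 6 q q + q = - 6 q^{2} + q = q - 6 q^{2}$)
$V{\left(U \right)} = 80 U$ ($V{\left(U \right)} = \left(U - 11 U\right) \left(-8\right) = - 10 U \left(-8\right) = 80 U$)
$- G - V{\left(d{\left(-47,-21 \right)} \right)} = \left(-1\right) \left(-133561\right) - 80 \left(- 21 \left(1 - -126\right)\right) = 133561 - 80 \left(- 21 \left(1 + 126\right)\right) = 133561 - 80 \left(\left(-21\right) 127\right) = 133561 - 80 \left(-2667\right) = 133561 - -213360 = 133561 + 213360 = 346921$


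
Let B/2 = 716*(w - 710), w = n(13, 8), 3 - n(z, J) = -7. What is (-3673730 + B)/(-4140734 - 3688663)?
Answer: 519570/869933 ≈ 0.59725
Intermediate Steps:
n(z, J) = 10 (n(z, J) = 3 - 1*(-7) = 3 + 7 = 10)
w = 10
B = -1002400 (B = 2*(716*(10 - 710)) = 2*(716*(-700)) = 2*(-501200) = -1002400)
(-3673730 + B)/(-4140734 - 3688663) = (-3673730 - 1002400)/(-4140734 - 3688663) = -4676130/(-7829397) = -4676130*(-1/7829397) = 519570/869933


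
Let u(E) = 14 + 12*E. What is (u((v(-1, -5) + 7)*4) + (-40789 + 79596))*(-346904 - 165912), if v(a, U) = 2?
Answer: -20129566448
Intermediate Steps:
(u((v(-1, -5) + 7)*4) + (-40789 + 79596))*(-346904 - 165912) = ((14 + 12*((2 + 7)*4)) + (-40789 + 79596))*(-346904 - 165912) = ((14 + 12*(9*4)) + 38807)*(-512816) = ((14 + 12*36) + 38807)*(-512816) = ((14 + 432) + 38807)*(-512816) = (446 + 38807)*(-512816) = 39253*(-512816) = -20129566448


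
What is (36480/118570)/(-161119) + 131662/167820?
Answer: 125762445205193/160300655653530 ≈ 0.78454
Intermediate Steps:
(36480/118570)/(-161119) + 131662/167820 = (36480*(1/118570))*(-1/161119) + 131662*(1/167820) = (3648/11857)*(-1/161119) + 65831/83910 = -3648/1910387983 + 65831/83910 = 125762445205193/160300655653530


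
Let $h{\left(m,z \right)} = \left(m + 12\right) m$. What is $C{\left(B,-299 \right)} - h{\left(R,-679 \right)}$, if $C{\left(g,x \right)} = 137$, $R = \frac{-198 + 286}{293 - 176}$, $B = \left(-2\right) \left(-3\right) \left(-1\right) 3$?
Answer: $\frac{1744097}{13689} \approx 127.41$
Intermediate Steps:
$B = -18$ ($B = 6 \left(-1\right) 3 = \left(-6\right) 3 = -18$)
$R = \frac{88}{117} \approx 0.75214$
$h{\left(m,z \right)} = m \left(12 + m\right)$ ($h{\left(m,z \right)} = \left(12 + m\right) m = m \left(12 + m\right)$)
$C{\left(B,-299 \right)} - h{\left(R,-679 \right)} = 137 - \frac{88 \left(12 + \frac{88}{117}\right)}{117} = 137 - \frac{88}{117} \cdot \frac{1492}{117} = 137 - \frac{131296}{13689} = \frac{1744097}{13689}$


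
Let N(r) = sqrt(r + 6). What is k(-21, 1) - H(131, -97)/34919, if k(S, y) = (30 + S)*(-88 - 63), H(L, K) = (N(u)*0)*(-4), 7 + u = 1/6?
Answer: -1359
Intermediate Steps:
u = -41/6 (u = -7 + 1/6 = -41/6 ≈ -6.8333)
N(r) = sqrt(6 + r)
H(L, K) = 0 (H(L, K) = (sqrt(6 - 41/6)*0)*(-4) = (sqrt(-5/6)*0)*(-4) = ((I*sqrt(30)/6)*0)*(-4) = 0*(-4) = 0)
k(S, y) = -4530 - 151*S (k(S, y) = (30 + S)*(-151) = -4530 - 151*S)
k(-21, 1) - H(131, -97)/34919 = (-4530 - 151*(-21)) - 0/34919 = (-4530 + 3171) - 0/34919 = -1359 - 1*0 = -1359 + 0 = -1359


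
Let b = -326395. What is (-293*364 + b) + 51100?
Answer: -381947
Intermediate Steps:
(-293*364 + b) + 51100 = (-293*364 - 326395) + 51100 = (-106652 - 326395) + 51100 = -433047 + 51100 = -381947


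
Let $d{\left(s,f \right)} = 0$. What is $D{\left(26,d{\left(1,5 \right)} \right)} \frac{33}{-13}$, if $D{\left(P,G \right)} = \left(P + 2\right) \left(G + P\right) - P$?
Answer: $-1782$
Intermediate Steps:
$D{\left(P,G \right)} = - P + \left(2 + P\right) \left(G + P\right)$ ($D{\left(P,G \right)} = \left(2 + P\right) \left(G + P\right) - P = - P + \left(2 + P\right) \left(G + P\right)$)
$D{\left(26,d{\left(1,5 \right)} \right)} \frac{33}{-13} = \left(26 + 26^{2} + 2 \cdot 0 + 0 \cdot 26\right) \frac{33}{-13} = \left(26 + 676 + 0 + 0\right) 33 \left(- \frac{1}{13}\right) = 702 \left(- \frac{33}{13}\right) = -1782$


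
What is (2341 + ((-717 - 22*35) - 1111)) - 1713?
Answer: -1970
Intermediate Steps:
(2341 + ((-717 - 22*35) - 1111)) - 1713 = (2341 + ((-717 - 770) - 1111)) - 1713 = (2341 + (-1487 - 1111)) - 1713 = (2341 - 2598) - 1713 = -257 - 1713 = -1970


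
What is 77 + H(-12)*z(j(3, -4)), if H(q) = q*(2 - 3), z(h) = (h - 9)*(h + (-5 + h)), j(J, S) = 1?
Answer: 365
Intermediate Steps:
z(h) = (-9 + h)*(-5 + 2*h)
H(q) = -q (H(q) = q*(-1) = -q)
77 + H(-12)*z(j(3, -4)) = 77 + (-1*(-12))*(45 - 23*1 + 2*1²) = 77 + 12*(45 - 23 + 2*1) = 77 + 12*(45 - 23 + 2) = 77 + 12*24 = 77 + 288 = 365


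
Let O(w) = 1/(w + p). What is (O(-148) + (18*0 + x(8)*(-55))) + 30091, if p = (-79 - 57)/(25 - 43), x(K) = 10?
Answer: 37339815/1264 ≈ 29541.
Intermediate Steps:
p = 68/9 (p = -136/(-18) = -136*(-1/18) = 68/9 ≈ 7.5556)
O(w) = 1/(68/9 + w) (O(w) = 1/(w + 68/9) = 1/(68/9 + w))
(O(-148) + (18*0 + x(8)*(-55))) + 30091 = (9/(68 + 9*(-148)) + (18*0 + 10*(-55))) + 30091 = (9/(68 - 1332) + (0 - 550)) + 30091 = (9/(-1264) - 550) + 30091 = (9*(-1/1264) - 550) + 30091 = (-9/1264 - 550) + 30091 = -695209/1264 + 30091 = 37339815/1264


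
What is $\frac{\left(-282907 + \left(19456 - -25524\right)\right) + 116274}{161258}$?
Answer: $- \frac{121653}{161258} \approx -0.7544$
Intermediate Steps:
$\frac{\left(-282907 + \left(19456 - -25524\right)\right) + 116274}{161258} = \left(\left(-282907 + \left(19456 + 25524\right)\right) + 116274\right) \frac{1}{161258} = \left(\left(-282907 + 44980\right) + 116274\right) \frac{1}{161258} = \left(-237927 + 116274\right) \frac{1}{161258} = \left(-121653\right) \frac{1}{161258} = - \frac{121653}{161258}$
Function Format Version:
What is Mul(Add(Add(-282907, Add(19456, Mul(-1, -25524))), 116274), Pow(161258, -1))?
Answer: Rational(-121653, 161258) ≈ -0.75440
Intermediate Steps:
Mul(Add(Add(-282907, Add(19456, Mul(-1, -25524))), 116274), Pow(161258, -1)) = Mul(Add(Add(-282907, Add(19456, 25524)), 116274), Rational(1, 161258)) = Mul(Add(Add(-282907, 44980), 116274), Rational(1, 161258)) = Mul(Add(-237927, 116274), Rational(1, 161258)) = Mul(-121653, Rational(1, 161258)) = Rational(-121653, 161258)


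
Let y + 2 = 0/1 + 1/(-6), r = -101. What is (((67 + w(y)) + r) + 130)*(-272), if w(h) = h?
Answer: -76568/3 ≈ -25523.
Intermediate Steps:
y = -13/6 (y = -2 + (0/1 + 1/(-6)) = -2 + (0*1 + 1*(-1/6)) = -2 + (0 - 1/6) = -2 - 1/6 = -13/6 ≈ -2.1667)
(((67 + w(y)) + r) + 130)*(-272) = (((67 - 13/6) - 101) + 130)*(-272) = ((389/6 - 101) + 130)*(-272) = (-217/6 + 130)*(-272) = (563/6)*(-272) = -76568/3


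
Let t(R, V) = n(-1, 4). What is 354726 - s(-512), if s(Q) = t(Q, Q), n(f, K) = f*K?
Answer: 354730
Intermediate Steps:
n(f, K) = K*f
t(R, V) = -4 (t(R, V) = 4*(-1) = -4)
s(Q) = -4
354726 - s(-512) = 354726 - 1*(-4) = 354726 + 4 = 354730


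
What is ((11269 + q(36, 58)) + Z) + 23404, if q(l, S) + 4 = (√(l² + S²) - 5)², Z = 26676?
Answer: 66030 - 20*√1165 ≈ 65347.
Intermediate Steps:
q(l, S) = -4 + (-5 + √(S² + l²))² (q(l, S) = -4 + (√(l² + S²) - 5)² = -4 + (√(S² + l²) - 5)² = -4 + (-5 + √(S² + l²))²)
((11269 + q(36, 58)) + Z) + 23404 = ((11269 + (-4 + (-5 + √(58² + 36²))²)) + 26676) + 23404 = ((11269 + (-4 + (-5 + √(3364 + 1296))²)) + 26676) + 23404 = ((11269 + (-4 + (-5 + √4660)²)) + 26676) + 23404 = ((11269 + (-4 + (-5 + 2*√1165)²)) + 26676) + 23404 = ((11265 + (-5 + 2*√1165)²) + 26676) + 23404 = (37941 + (-5 + 2*√1165)²) + 23404 = 61345 + (-5 + 2*√1165)²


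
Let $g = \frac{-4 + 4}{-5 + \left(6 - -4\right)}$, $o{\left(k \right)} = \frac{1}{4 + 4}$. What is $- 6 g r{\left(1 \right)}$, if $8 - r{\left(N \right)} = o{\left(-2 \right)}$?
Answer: $0$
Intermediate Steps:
$o{\left(k \right)} = \frac{1}{8}$
$g = 0$ ($g = \frac{0}{-5 + \left(6 + 4\right)} = \frac{0}{-5 + 10} = \frac{0}{5} = 0 \cdot \frac{1}{5} = 0$)
$r{\left(N \right)} = \frac{63}{8}$ ($r{\left(N \right)} = 8 - \frac{1}{8} = \frac{63}{8}$)
$- 6 g r{\left(1 \right)} = \left(-6\right) 0 \cdot \frac{63}{8} = 0 \cdot \frac{63}{8} = 0$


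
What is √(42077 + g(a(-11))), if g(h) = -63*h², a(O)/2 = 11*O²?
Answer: I*√446391295 ≈ 21128.0*I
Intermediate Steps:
a(O) = 22*O² (a(O) = 2*(11*O²) = 22*O²)
√(42077 + g(a(-11))) = √(42077 - 63*(22*(-11)²)²) = √(42077 - 63*(22*121)²) = √(42077 - 63*2662²) = √(42077 - 63*7086244) = √(42077 - 446433372) = √(-446391295) = I*√446391295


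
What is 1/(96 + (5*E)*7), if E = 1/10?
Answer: 2/199 ≈ 0.010050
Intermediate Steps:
E = ⅒ (E = 1*(⅒) = ⅒ ≈ 0.10000)
1/(96 + (5*E)*7) = 1/(96 + (5*(⅒))*7) = 1/(96 + (½)*7) = 1/(96 + 7/2) = 1/(199/2) = 2/199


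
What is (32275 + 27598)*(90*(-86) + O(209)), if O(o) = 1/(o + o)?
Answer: -17609841317/38 ≈ -4.6342e+8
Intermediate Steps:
O(o) = 1/(2*o)
(32275 + 27598)*(90*(-86) + O(209)) = (32275 + 27598)*(90*(-86) + (½)/209) = 59873*(-7740 + (½)*(1/209)) = 59873*(-7740 + 1/418) = 59873*(-3235319/418) = -17609841317/38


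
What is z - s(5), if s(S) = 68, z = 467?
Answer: 399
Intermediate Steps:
z - s(5) = 467 - 1*68 = 467 - 68 = 399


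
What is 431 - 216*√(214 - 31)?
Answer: 431 - 216*√183 ≈ -2491.0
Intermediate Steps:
431 - 216*√(214 - 31) = 431 - 216*√183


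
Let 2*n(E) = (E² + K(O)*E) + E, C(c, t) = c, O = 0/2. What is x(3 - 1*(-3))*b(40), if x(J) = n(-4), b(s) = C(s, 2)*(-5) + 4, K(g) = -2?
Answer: -1960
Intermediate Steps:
O = 0 (O = 0*(½) = 0)
b(s) = 4 - 5*s (b(s) = s*(-5) + 4 = -5*s + 4 = 4 - 5*s)
n(E) = E²/2 - E/2 (n(E) = ((E² - 2*E) + E)/2 = (E² - E)/2 = E²/2 - E/2)
x(J) = 10 (x(J) = (½)*(-4)*(-1 - 4) = (½)*(-4)*(-5) = 10)
x(3 - 1*(-3))*b(40) = 10*(4 - 5*40) = 10*(4 - 200) = 10*(-196) = -1960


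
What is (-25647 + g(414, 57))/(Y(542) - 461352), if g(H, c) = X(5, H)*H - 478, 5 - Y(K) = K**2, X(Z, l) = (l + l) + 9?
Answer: -320393/755111 ≈ -0.42430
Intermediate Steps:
X(Z, l) = 9 + 2*l (X(Z, l) = 2*l + 9 = 9 + 2*l)
Y(K) = 5 - K**2
g(H, c) = -478 + H*(9 + 2*H) (g(H, c) = (9 + 2*H)*H - 478 = H*(9 + 2*H) - 478 = -478 + H*(9 + 2*H))
(-25647 + g(414, 57))/(Y(542) - 461352) = (-25647 + (-478 + 414*(9 + 2*414)))/((5 - 1*542**2) - 461352) = (-25647 + (-478 + 414*(9 + 828)))/((5 - 1*293764) - 461352) = (-25647 + (-478 + 414*837))/((5 - 293764) - 461352) = (-25647 + (-478 + 346518))/(-293759 - 461352) = (-25647 + 346040)/(-755111) = 320393*(-1/755111) = -320393/755111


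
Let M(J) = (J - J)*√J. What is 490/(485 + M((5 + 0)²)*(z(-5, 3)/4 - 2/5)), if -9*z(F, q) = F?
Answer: 98/97 ≈ 1.0103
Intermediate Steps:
z(F, q) = -F/9
M(J) = 0 (M(J) = 0*√J = 0)
490/(485 + M((5 + 0)²)*(z(-5, 3)/4 - 2/5)) = 490/(485 + 0*(-⅑*(-5)/4 - 2/5)) = 490/(485 + 0*((5/9)*(¼) - 2*⅕)) = 490/(485 + 0*(5/36 - ⅖)) = 490/(485 + 0*(-47/180)) = 490/(485 + 0) = 490/485 = 490*(1/485) = 98/97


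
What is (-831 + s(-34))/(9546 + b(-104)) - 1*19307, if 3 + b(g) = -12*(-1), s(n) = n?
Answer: -36895850/1911 ≈ -19307.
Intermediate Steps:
b(g) = 9 (b(g) = -3 - 12*(-1) = -3 + 12 = 9)
(-831 + s(-34))/(9546 + b(-104)) - 1*19307 = (-831 - 34)/(9546 + 9) - 1*19307 = -865/9555 - 19307 = -865*1/9555 - 19307 = -173/1911 - 19307 = -36895850/1911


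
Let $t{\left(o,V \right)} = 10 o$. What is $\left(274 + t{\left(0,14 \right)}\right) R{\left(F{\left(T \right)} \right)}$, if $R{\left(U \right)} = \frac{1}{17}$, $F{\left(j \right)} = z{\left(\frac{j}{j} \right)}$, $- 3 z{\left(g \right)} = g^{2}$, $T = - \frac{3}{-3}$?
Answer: $\frac{274}{17} \approx 16.118$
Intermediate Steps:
$T = 1$ ($T = \left(-3\right) \left(- \frac{1}{3}\right) = 1$)
$z{\left(g \right)} = - \frac{g^{2}}{3}$
$F{\left(j \right)} = - \frac{1}{3}$ ($F{\left(j \right)} = - \frac{\left(\frac{j}{j}\right)^{2}}{3} = - \frac{1^{2}}{3} = \left(- \frac{1}{3}\right) 1 = - \frac{1}{3}$)
$R{\left(U \right)} = \frac{1}{17}$
$\left(274 + t{\left(0,14 \right)}\right) R{\left(F{\left(T \right)} \right)} = \left(274 + 10 \cdot 0\right) \frac{1}{17} = \left(274 + 0\right) \frac{1}{17} = 274 \cdot \frac{1}{17} = \frac{274}{17}$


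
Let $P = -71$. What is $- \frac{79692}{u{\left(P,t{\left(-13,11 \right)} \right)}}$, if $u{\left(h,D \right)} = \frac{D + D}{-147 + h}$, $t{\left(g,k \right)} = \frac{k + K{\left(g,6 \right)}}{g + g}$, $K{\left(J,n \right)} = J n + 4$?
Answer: $\frac{75282376}{21} \approx 3.5849 \cdot 10^{6}$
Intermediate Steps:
$K{\left(J,n \right)} = 4 + J n$
$t{\left(g,k \right)} = \frac{4 + k + 6 g}{2 g}$ ($t{\left(g,k \right)} = \frac{k + \left(4 + g 6\right)}{g + g} = \frac{k + \left(4 + 6 g\right)}{2 g} = \left(4 + k + 6 g\right) \frac{1}{2 g} = \frac{4 + k + 6 g}{2 g}$)
$u{\left(h,D \right)} = \frac{2 D}{-147 + h}$
$- \frac{79692}{u{\left(P,t{\left(-13,11 \right)} \right)}} = - \frac{79692}{2 \frac{4 + 11 + 6 \left(-13\right)}{2 \left(-13\right)} \frac{1}{-147 - 71}} = - \frac{79692}{2 \cdot \frac{1}{2} \left(- \frac{1}{13}\right) \left(4 + 11 - 78\right) \frac{1}{-218}} = - \frac{79692}{2 \cdot \frac{1}{2} \left(- \frac{1}{13}\right) \left(-63\right) \left(- \frac{1}{218}\right)} = - \frac{79692}{2 \cdot \frac{63}{26} \left(- \frac{1}{218}\right)} = - \frac{79692}{- \frac{63}{2834}} = \left(-79692\right) \left(- \frac{2834}{63}\right) = \frac{75282376}{21}$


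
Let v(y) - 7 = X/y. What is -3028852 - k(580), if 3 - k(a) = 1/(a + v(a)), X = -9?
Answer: -1031176713025/340451 ≈ -3.0289e+6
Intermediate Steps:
v(y) = 7 - 9/y
k(a) = 3 - 1/(7 + a - 9/a) (k(a) = 3 - 1/(a + (7 - 9/a)) = 3 - 1/(7 + a - 9/a))
-3028852 - k(580) = -3028852 - (-27 + 3*580² + 20*580)/(-9 + 580² + 7*580) = -3028852 - (-27 + 3*336400 + 11600)/(-9 + 336400 + 4060) = -3028852 - (-27 + 1009200 + 11600)/340451 = -3028852 - 1020773/340451 = -1031176713025/340451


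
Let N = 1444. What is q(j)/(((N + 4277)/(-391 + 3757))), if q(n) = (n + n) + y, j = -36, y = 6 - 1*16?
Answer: -92004/1907 ≈ -48.245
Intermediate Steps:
y = -10 (y = 6 - 16 = -10)
q(n) = -10 + 2*n (q(n) = (n + n) - 10 = 2*n - 10 = -10 + 2*n)
q(j)/(((N + 4277)/(-391 + 3757))) = (-10 + 2*(-36))/(((1444 + 4277)/(-391 + 3757))) = (-10 - 72)/((5721/3366)) = -82/(5721*(1/3366)) = -82/1907/1122 = -82*1122/1907 = -92004/1907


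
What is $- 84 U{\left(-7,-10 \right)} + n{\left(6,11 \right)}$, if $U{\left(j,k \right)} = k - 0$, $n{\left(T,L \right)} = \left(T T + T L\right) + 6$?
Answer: $948$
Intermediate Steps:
$n{\left(T,L \right)} = 6 + T^{2} + L T$ ($n{\left(T,L \right)} = \left(T^{2} + L T\right) + 6 = 6 + T^{2} + L T$)
$U{\left(j,k \right)} = k$ ($U{\left(j,k \right)} = k + 0 = k$)
$- 84 U{\left(-7,-10 \right)} + n{\left(6,11 \right)} = \left(-84\right) \left(-10\right) + \left(6 + 6^{2} + 11 \cdot 6\right) = 840 + \left(6 + 36 + 66\right) = 840 + 108 = 948$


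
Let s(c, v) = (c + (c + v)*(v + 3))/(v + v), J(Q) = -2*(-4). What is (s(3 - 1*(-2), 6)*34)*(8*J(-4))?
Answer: 56576/3 ≈ 18859.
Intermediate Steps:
J(Q) = 8
s(c, v) = (c + (3 + v)*(c + v))/(2*v) (s(c, v) = (c + (c + v)*(3 + v))/((2*v)) = (c + (3 + v)*(c + v))*(1/(2*v)) = (c + (3 + v)*(c + v))/(2*v))
(s(3 - 1*(-2), 6)*34)*(8*J(-4)) = (((½)*(4*(3 - 1*(-2)) + 6*(3 + (3 - 1*(-2)) + 6))/6)*34)*(8*8) = (((½)*(⅙)*(4*(3 + 2) + 6*(3 + (3 + 2) + 6)))*34)*64 = (((½)*(⅙)*(4*5 + 6*(3 + 5 + 6)))*34)*64 = (((½)*(⅙)*(20 + 6*14))*34)*64 = (((½)*(⅙)*(20 + 84))*34)*64 = (((½)*(⅙)*104)*34)*64 = ((26/3)*34)*64 = (884/3)*64 = 56576/3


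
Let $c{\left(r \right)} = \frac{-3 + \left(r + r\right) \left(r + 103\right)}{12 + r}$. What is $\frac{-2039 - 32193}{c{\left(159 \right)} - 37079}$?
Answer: $\frac{14782}{15801} \approx 0.93551$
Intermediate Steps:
$c{\left(r \right)} = \frac{-3 + 2 r \left(103 + r\right)}{12 + r}$
$\frac{-2039 - 32193}{c{\left(159 \right)} - 37079} = \frac{-2039 - 32193}{\frac{-3 + 2 \cdot 159^{2} + 206 \cdot 159}{12 + 159} - 37079} = - \frac{34232}{\frac{-3 + 2 \cdot 25281 + 32754}{171} - 37079} = - \frac{34232}{\frac{-3 + 50562 + 32754}{171} - 37079} = - \frac{34232}{\frac{1}{171} \cdot 83313 - 37079} = - \frac{34232}{\frac{9257}{19} - 37079} = - \frac{34232}{- \frac{695244}{19}} = \left(-34232\right) \left(- \frac{19}{695244}\right) = \frac{14782}{15801}$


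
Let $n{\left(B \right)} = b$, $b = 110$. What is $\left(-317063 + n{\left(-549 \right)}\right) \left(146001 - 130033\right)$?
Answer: $-5061105504$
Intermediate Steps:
$n{\left(B \right)} = 110$
$\left(-317063 + n{\left(-549 \right)}\right) \left(146001 - 130033\right) = \left(-317063 + 110\right) \left(146001 - 130033\right) = \left(-316953\right) 15968 = -5061105504$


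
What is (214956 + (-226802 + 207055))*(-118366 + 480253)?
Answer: 70643599383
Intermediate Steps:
(214956 + (-226802 + 207055))*(-118366 + 480253) = (214956 - 19747)*361887 = 195209*361887 = 70643599383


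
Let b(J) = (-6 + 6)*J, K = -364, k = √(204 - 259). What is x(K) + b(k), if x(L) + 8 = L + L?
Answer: -736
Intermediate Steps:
k = I*√55 (k = √(-55) = I*√55 ≈ 7.4162*I)
x(L) = -8 + 2*L (x(L) = -8 + (L + L) = -8 + 2*L)
b(J) = 0 (b(J) = 0*J = 0)
x(K) + b(k) = (-8 + 2*(-364)) + 0 = (-8 - 728) + 0 = -736 + 0 = -736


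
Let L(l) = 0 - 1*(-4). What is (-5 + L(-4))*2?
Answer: -2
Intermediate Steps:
L(l) = 4 (L(l) = 0 + 4 = 4)
(-5 + L(-4))*2 = (-5 + 4)*2 = -1*2 = -2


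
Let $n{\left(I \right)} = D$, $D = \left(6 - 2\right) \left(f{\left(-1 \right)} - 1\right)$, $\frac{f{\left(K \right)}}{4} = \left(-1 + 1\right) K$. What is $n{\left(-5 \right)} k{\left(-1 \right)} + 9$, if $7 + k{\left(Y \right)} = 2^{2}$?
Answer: $21$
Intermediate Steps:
$f{\left(K \right)} = 0$ ($f{\left(K \right)} = 4 \left(-1 + 1\right) K = 4 \cdot 0 K = 4 \cdot 0 = 0$)
$D = -4$ ($D = \left(6 - 2\right) \left(0 - 1\right) = 4 \left(-1\right) = -4$)
$n{\left(I \right)} = -4$
$k{\left(Y \right)} = -3$ ($k{\left(Y \right)} = -7 + 2^{2} = -7 + 4 = -3$)
$n{\left(-5 \right)} k{\left(-1 \right)} + 9 = \left(-4\right) \left(-3\right) + 9 = 12 + 9 = 21$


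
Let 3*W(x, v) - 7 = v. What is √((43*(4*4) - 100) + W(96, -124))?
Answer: 3*√61 ≈ 23.431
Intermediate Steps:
W(x, v) = 7/3 + v/3
√((43*(4*4) - 100) + W(96, -124)) = √((43*(4*4) - 100) + (7/3 + (⅓)*(-124))) = √((43*16 - 100) + (7/3 - 124/3)) = √((688 - 100) - 39) = √(588 - 39) = √549 = 3*√61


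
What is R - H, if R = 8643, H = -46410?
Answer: 55053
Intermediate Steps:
R - H = 8643 - 1*(-46410) = 8643 + 46410 = 55053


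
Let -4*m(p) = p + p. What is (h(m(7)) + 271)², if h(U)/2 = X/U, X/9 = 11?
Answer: 2253001/49 ≈ 45980.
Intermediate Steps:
X = 99 (X = 9*11 = 99)
m(p) = -p/2 (m(p) = -(p + p)/4 = -p/2)
h(U) = 198/U (h(U) = 2*(99/U) = 198/U)
(h(m(7)) + 271)² = (198/((-½*7)) + 271)² = (198/(-7/2) + 271)² = (198*(-2/7) + 271)² = (-396/7 + 271)² = (1501/7)² = 2253001/49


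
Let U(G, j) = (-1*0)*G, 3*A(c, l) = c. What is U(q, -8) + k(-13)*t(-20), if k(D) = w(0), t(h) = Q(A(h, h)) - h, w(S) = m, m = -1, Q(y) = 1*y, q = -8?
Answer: -40/3 ≈ -13.333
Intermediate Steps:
A(c, l) = c/3
Q(y) = y
U(G, j) = 0 (U(G, j) = 0*G = 0)
w(S) = -1
t(h) = -2*h/3 (t(h) = h/3 - h = -2*h/3)
k(D) = -1
U(q, -8) + k(-13)*t(-20) = 0 - (-2)*(-20)/3 = 0 - 1*40/3 = 0 - 40/3 = -40/3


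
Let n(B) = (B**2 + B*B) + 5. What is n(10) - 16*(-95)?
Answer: 1725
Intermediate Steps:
n(B) = 5 + 2*B**2 (n(B) = (B**2 + B**2) + 5 = 2*B**2 + 5 = 5 + 2*B**2)
n(10) - 16*(-95) = (5 + 2*10**2) - 16*(-95) = (5 + 2*100) + 1520 = (5 + 200) + 1520 = 205 + 1520 = 1725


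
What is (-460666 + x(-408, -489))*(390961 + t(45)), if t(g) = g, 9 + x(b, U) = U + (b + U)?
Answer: -180668623366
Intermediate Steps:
x(b, U) = -9 + b + 2*U (x(b, U) = -9 + (U + (b + U)) = -9 + (U + (U + b)) = -9 + (b + 2*U) = -9 + b + 2*U)
(-460666 + x(-408, -489))*(390961 + t(45)) = (-460666 + (-9 - 408 + 2*(-489)))*(390961 + 45) = (-460666 + (-9 - 408 - 978))*391006 = (-460666 - 1395)*391006 = -462061*391006 = -180668623366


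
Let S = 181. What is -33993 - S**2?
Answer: -66754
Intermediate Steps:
-33993 - S**2 = -33993 - 1*181**2 = -33993 - 1*32761 = -33993 - 32761 = -66754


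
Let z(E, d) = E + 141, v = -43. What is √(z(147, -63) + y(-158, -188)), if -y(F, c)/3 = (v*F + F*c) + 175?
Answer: I*√109731 ≈ 331.26*I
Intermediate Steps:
y(F, c) = -525 + 129*F - 3*F*c (y(F, c) = -3*((-43*F + F*c) + 175) = -3*(175 - 43*F + F*c) = -525 + 129*F - 3*F*c)
z(E, d) = 141 + E
√(z(147, -63) + y(-158, -188)) = √((141 + 147) + (-525 + 129*(-158) - 3*(-158)*(-188))) = √(288 + (-525 - 20382 - 89112)) = √(288 - 110019) = √(-109731) = I*√109731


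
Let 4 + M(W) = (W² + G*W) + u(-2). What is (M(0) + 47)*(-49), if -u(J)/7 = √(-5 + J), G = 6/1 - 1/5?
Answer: -2107 + 343*I*√7 ≈ -2107.0 + 907.49*I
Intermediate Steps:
G = 29/5 (G = 6*1 - 1*⅕ = 6 - ⅕ = 29/5 ≈ 5.8000)
u(J) = -7*√(-5 + J)
M(W) = -4 + W² + 29*W/5 - 7*I*√7 (M(W) = -4 + ((W² + 29*W/5) - 7*√(-5 - 2)) = -4 + ((W² + 29*W/5) - 7*I*√7) = -4 + (W² + 29*W/5 - 7*I*√7) = -4 + W² + 29*W/5 - 7*I*√7)
(M(0) + 47)*(-49) = ((-4 + 0² + (29/5)*0 - 7*I*√7) + 47)*(-49) = ((-4 + 0 + 0 - 7*I*√7) + 47)*(-49) = ((-4 - 7*I*√7) + 47)*(-49) = (43 - 7*I*√7)*(-49) = -2107 + 343*I*√7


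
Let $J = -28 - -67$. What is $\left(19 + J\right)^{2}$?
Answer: $3364$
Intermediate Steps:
$J = 39$ ($J = -28 + 67 = 39$)
$\left(19 + J\right)^{2} = \left(19 + 39\right)^{2} = 58^{2} = 3364$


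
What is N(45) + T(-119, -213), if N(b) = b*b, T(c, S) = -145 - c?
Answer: 1999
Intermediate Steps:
N(b) = b²
N(45) + T(-119, -213) = 45² + (-145 - 1*(-119)) = 2025 + (-145 + 119) = 2025 - 26 = 1999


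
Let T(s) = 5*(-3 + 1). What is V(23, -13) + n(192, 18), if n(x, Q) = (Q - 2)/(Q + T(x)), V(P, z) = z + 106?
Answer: 95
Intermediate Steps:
T(s) = -10 (T(s) = 5*(-2) = -10)
V(P, z) = 106 + z
n(x, Q) = (-2 + Q)/(-10 + Q) (n(x, Q) = (Q - 2)/(Q - 10) = (-2 + Q)/(-10 + Q))
V(23, -13) + n(192, 18) = (106 - 13) + (-2 + 18)/(-10 + 18) = 93 + 16/8 = 93 + (⅛)*16 = 93 + 2 = 95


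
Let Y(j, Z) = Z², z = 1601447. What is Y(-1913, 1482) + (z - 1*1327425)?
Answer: 2470346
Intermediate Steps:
Y(-1913, 1482) + (z - 1*1327425) = 1482² + (1601447 - 1*1327425) = 2196324 + (1601447 - 1327425) = 2196324 + 274022 = 2470346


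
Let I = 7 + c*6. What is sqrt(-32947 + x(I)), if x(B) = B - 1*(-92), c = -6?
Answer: 2*I*sqrt(8221) ≈ 181.34*I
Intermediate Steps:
I = -29 (I = 7 - 6*6 = 7 - 36 = -29)
x(B) = 92 + B (x(B) = B + 92 = 92 + B)
sqrt(-32947 + x(I)) = sqrt(-32947 + (92 - 29)) = sqrt(-32947 + 63) = sqrt(-32884) = 2*I*sqrt(8221)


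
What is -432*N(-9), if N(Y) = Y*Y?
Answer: -34992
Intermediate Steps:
N(Y) = Y²
-432*N(-9) = -432*(-9)² = -432*81 = -34992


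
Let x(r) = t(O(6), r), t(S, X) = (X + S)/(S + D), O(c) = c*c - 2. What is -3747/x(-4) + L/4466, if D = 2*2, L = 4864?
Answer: -52979163/11165 ≈ -4745.1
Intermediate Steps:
D = 4
O(c) = -2 + c² (O(c) = c² - 2 = -2 + c²)
t(S, X) = (S + X)/(4 + S) (t(S, X) = (X + S)/(S + 4) = (S + X)/(4 + S))
x(r) = 17/19 + r/38 (x(r) = ((-2 + 6²) + r)/(4 + (-2 + 6²)) = ((-2 + 36) + r)/(4 + (-2 + 36)) = (34 + r)/(4 + 34) = (34 + r)/38 = 17/19 + r/38)
-3747/x(-4) + L/4466 = -3747/(17/19 + (1/38)*(-4)) + 4864/4466 = -3747/(17/19 - 2/19) + 4864*(1/4466) = -3747/15/19 + 2432/2233 = -3747*19/15 + 2432/2233 = -23731/5 + 2432/2233 = -52979163/11165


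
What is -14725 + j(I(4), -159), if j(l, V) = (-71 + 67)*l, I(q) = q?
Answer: -14741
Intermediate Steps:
j(l, V) = -4*l
-14725 + j(I(4), -159) = -14725 - 4*4 = -14725 - 16 = -14741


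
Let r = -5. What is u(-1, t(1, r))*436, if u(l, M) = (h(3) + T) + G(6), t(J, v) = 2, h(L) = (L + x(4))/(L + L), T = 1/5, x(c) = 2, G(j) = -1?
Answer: 218/15 ≈ 14.533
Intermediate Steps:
T = ⅕ ≈ 0.20000
h(L) = (2 + L)/(2*L) (h(L) = (L + 2)/(L + L) = (2 + L)/((2*L)) = (2 + L)*(1/(2*L)) = (2 + L)/(2*L))
u(l, M) = 1/30 (u(l, M) = ((½)*(2 + 3)/3 + ⅕) - 1 = ((½)*(⅓)*5 + ⅕) - 1 = (⅚ + ⅕) - 1 = 31/30 - 1 = 1/30)
u(-1, t(1, r))*436 = (1/30)*436 = 218/15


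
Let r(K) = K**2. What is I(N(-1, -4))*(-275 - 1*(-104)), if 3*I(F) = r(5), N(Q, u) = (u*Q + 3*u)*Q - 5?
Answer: -1425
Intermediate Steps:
N(Q, u) = -5 + Q*(3*u + Q*u) (N(Q, u) = (Q*u + 3*u)*Q - 5 = (3*u + Q*u)*Q - 5 = Q*(3*u + Q*u) - 5 = -5 + Q*(3*u + Q*u))
I(F) = 25/3 (I(F) = (1/3)*5**2 = (1/3)*25 = 25/3)
I(N(-1, -4))*(-275 - 1*(-104)) = 25*(-275 - 1*(-104))/3 = 25*(-275 + 104)/3 = (25/3)*(-171) = -1425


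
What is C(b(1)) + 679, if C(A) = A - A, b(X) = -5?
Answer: 679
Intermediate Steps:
C(A) = 0
C(b(1)) + 679 = 0 + 679 = 679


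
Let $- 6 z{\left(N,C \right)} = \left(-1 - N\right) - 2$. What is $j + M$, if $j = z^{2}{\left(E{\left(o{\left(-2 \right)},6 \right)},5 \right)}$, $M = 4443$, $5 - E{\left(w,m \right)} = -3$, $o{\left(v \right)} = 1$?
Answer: $\frac{160069}{36} \approx 4446.4$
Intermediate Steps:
$E{\left(w,m \right)} = 8$ ($E{\left(w,m \right)} = 5 - -3 = 5 + 3 = 8$)
$z{\left(N,C \right)} = \frac{1}{2} + \frac{N}{6}$ ($z{\left(N,C \right)} = - \frac{\left(-1 - N\right) - 2}{6} = - \frac{-3 - N}{6} = \frac{1}{2} + \frac{N}{6}$)
$j = \frac{121}{36}$ ($j = \left(\frac{1}{2} + \frac{1}{6} \cdot 8\right)^{2} = \left(\frac{1}{2} + \frac{4}{3}\right)^{2} = \left(\frac{11}{6}\right)^{2} = \frac{121}{36} \approx 3.3611$)
$j + M = \frac{121}{36} + 4443 = \frac{160069}{36}$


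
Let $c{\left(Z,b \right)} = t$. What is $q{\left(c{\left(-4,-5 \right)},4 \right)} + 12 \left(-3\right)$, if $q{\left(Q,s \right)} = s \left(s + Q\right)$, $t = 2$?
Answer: $-12$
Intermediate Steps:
$c{\left(Z,b \right)} = 2$
$q{\left(Q,s \right)} = s \left(Q + s\right)$
$q{\left(c{\left(-4,-5 \right)},4 \right)} + 12 \left(-3\right) = 4 \left(2 + 4\right) + 12 \left(-3\right) = 4 \cdot 6 - 36 = 24 - 36 = -12$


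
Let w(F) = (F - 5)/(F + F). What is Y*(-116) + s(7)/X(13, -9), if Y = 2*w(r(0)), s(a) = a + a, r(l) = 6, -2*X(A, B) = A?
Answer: -838/39 ≈ -21.487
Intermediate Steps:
X(A, B) = -A/2
s(a) = 2*a
w(F) = (-5 + F)/(2*F) (w(F) = (-5 + F)/((2*F)) = (-5 + F)*(1/(2*F)) = (-5 + F)/(2*F))
Y = ⅙ (Y = 2*((½)*(-5 + 6)/6) = 2*((½)*(⅙)*1) = 2*(1/12) = ⅙ ≈ 0.16667)
Y*(-116) + s(7)/X(13, -9) = (⅙)*(-116) + (2*7)/((-½*13)) = -58/3 + 14/(-13/2) = -58/3 + 14*(-2/13) = -58/3 - 28/13 = -838/39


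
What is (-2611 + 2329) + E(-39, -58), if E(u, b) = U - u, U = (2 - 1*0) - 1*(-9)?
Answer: -232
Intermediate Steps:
U = 11 (U = (2 + 0) + 9 = 2 + 9 = 11)
E(u, b) = 11 - u
(-2611 + 2329) + E(-39, -58) = (-2611 + 2329) + (11 - 1*(-39)) = -282 + (11 + 39) = -282 + 50 = -232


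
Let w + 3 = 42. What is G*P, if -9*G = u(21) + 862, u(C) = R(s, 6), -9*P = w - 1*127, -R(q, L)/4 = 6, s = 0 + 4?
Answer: -73744/81 ≈ -910.42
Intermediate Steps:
w = 39 (w = -3 + 42 = 39)
s = 4
R(q, L) = -24 (R(q, L) = -4*6 = -24)
P = 88/9 (P = -(39 - 1*127)/9 = -(39 - 127)/9 = -1/9*(-88) = 88/9 ≈ 9.7778)
u(C) = -24
G = -838/9 (G = -(-24 + 862)/9 = -1/9*838 = -838/9 ≈ -93.111)
G*P = -838/9*88/9 = -73744/81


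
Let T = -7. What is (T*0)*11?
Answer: 0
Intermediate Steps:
(T*0)*11 = -7*0*11 = 0*11 = 0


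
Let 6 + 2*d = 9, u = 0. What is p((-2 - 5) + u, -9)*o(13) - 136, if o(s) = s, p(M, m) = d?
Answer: -233/2 ≈ -116.50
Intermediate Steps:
d = 3/2 (d = -3 + (½)*9 = -3 + 9/2 = 3/2 ≈ 1.5000)
p(M, m) = 3/2
p((-2 - 5) + u, -9)*o(13) - 136 = (3/2)*13 - 136 = 39/2 - 136 = -233/2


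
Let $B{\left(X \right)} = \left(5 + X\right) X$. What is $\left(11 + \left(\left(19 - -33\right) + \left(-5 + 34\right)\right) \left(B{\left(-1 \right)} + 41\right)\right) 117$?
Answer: $351936$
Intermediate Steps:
$B{\left(X \right)} = X \left(5 + X\right)$
$\left(11 + \left(\left(19 - -33\right) + \left(-5 + 34\right)\right) \left(B{\left(-1 \right)} + 41\right)\right) 117 = \left(11 + \left(\left(19 - -33\right) + \left(-5 + 34\right)\right) \left(- (5 - 1) + 41\right)\right) 117 = \left(11 + \left(\left(19 + 33\right) + 29\right) \left(\left(-1\right) 4 + 41\right)\right) 117 = \left(11 + \left(52 + 29\right) \left(-4 + 41\right)\right) 117 = \left(11 + 81 \cdot 37\right) 117 = \left(11 + 2997\right) 117 = 3008 \cdot 117 = 351936$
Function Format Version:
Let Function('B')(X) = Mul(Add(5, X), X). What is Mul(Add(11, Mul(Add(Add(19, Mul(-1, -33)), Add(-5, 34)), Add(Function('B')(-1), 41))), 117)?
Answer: 351936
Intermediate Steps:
Function('B')(X) = Mul(X, Add(5, X))
Mul(Add(11, Mul(Add(Add(19, Mul(-1, -33)), Add(-5, 34)), Add(Function('B')(-1), 41))), 117) = Mul(Add(11, Mul(Add(Add(19, Mul(-1, -33)), Add(-5, 34)), Add(Mul(-1, Add(5, -1)), 41))), 117) = Mul(Add(11, Mul(Add(Add(19, 33), 29), Add(Mul(-1, 4), 41))), 117) = Mul(Add(11, Mul(Add(52, 29), Add(-4, 41))), 117) = Mul(Add(11, Mul(81, 37)), 117) = Mul(Add(11, 2997), 117) = Mul(3008, 117) = 351936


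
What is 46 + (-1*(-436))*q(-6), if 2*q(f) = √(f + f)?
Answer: 46 + 436*I*√3 ≈ 46.0 + 755.17*I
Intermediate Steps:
q(f) = √2*√f/2 (q(f) = √(f + f)/2 = √(2*f)/2 = (√2*√f)/2 = √2*√f/2)
46 + (-1*(-436))*q(-6) = 46 + (-1*(-436))*(√2*√(-6)/2) = 46 + 436*(√2*(I*√6)/2) = 46 + 436*(I*√3) = 46 + 436*I*√3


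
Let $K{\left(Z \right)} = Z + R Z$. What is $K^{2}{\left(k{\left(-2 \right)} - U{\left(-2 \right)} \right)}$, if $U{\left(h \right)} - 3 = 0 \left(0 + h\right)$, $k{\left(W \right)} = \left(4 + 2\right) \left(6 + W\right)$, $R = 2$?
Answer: $3969$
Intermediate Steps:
$k{\left(W \right)} = 36 + 6 W$ ($k{\left(W \right)} = 6 \left(6 + W\right) = 36 + 6 W$)
$U{\left(h \right)} = 3$ ($U{\left(h \right)} = 3 + 0 \left(0 + h\right) = 3 + 0 h = 3 + 0 = 3$)
$K{\left(Z \right)} = 3 Z$ ($K{\left(Z \right)} = Z + 2 Z = 3 Z$)
$K^{2}{\left(k{\left(-2 \right)} - U{\left(-2 \right)} \right)} = \left(3 \left(\left(36 + 6 \left(-2\right)\right) - 3\right)\right)^{2} = \left(3 \left(\left(36 - 12\right) - 3\right)\right)^{2} = \left(3 \left(24 - 3\right)\right)^{2} = \left(3 \cdot 21\right)^{2} = 63^{2} = 3969$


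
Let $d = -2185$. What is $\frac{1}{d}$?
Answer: $- \frac{1}{2185} \approx -0.00045767$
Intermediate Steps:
$\frac{1}{d} = \frac{1}{-2185} = - \frac{1}{2185}$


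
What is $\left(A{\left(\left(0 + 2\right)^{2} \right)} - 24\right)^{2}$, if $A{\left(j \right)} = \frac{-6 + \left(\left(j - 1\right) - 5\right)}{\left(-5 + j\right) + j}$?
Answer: $\frac{6400}{9} \approx 711.11$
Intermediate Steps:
$A{\left(j \right)} = \frac{-12 + j}{-5 + 2 j}$ ($A{\left(j \right)} = \frac{-6 + \left(\left(-1 + j\right) - 5\right)}{-5 + 2 j} = \frac{-6 + \left(-6 + j\right)}{-5 + 2 j} = \frac{-12 + j}{-5 + 2 j}$)
$\left(A{\left(\left(0 + 2\right)^{2} \right)} - 24\right)^{2} = \left(\frac{-12 + \left(0 + 2\right)^{2}}{-5 + 2 \left(0 + 2\right)^{2}} - 24\right)^{2} = \left(\frac{-12 + 2^{2}}{-5 + 2 \cdot 2^{2}} - 24\right)^{2} = \left(\frac{-12 + 4}{-5 + 2 \cdot 4} - 24\right)^{2} = \left(\frac{1}{-5 + 8} \left(-8\right) - 24\right)^{2} = \left(\frac{1}{3} \left(-8\right) - 24\right)^{2} = \left(- \frac{8}{3} - 24\right)^{2} = \left(- \frac{80}{3}\right)^{2} = \frac{6400}{9}$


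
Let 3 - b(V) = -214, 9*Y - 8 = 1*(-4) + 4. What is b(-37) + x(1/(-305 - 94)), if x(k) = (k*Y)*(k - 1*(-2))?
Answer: 310913177/1432809 ≈ 217.00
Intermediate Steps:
Y = 8/9 (Y = 8/9 + (1*(-4) + 4)/9 = 8/9 + (-4 + 4)/9 = 8/9 + (⅑)*0 = 8/9 + 0 = 8/9 ≈ 0.88889)
x(k) = 8*k*(2 + k)/9 (x(k) = (k*(8/9))*(k - 1*(-2)) = (8*k/9)*(k + 2) = (8*k/9)*(2 + k) = 8*k*(2 + k)/9)
b(V) = 217 (b(V) = 3 - 1*(-214) = 3 + 214 = 217)
b(-37) + x(1/(-305 - 94)) = 217 + 8*(2 + 1/(-305 - 94))/(9*(-305 - 94)) = 217 + (8/9)*(2 + 1/(-399))/(-399) = 217 + (8/9)*(-1/399)*(2 - 1/399) = 217 + (8/9)*(-1/399)*(797/399) = 217 - 6376/1432809 = 310913177/1432809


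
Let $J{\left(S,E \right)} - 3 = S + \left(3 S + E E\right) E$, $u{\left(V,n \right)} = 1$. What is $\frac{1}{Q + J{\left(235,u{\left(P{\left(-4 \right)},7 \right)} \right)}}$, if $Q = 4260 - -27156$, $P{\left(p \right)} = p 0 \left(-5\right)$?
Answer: $\frac{1}{32360} \approx 3.0902 \cdot 10^{-5}$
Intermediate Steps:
$P{\left(p \right)} = 0$ ($P{\left(p \right)} = 0 \left(-5\right) = 0$)
$Q = 31416$ ($Q = 4260 + 27156 = 31416$)
$J{\left(S,E \right)} = 3 + S + E \left(E^{2} + 3 S\right)$ ($J{\left(S,E \right)} = 3 + \left(S + \left(3 S + E E\right) E\right) = 3 + \left(S + \left(3 S + E^{2}\right) E\right) = 3 + \left(S + \left(E^{2} + 3 S\right) E\right) = 3 + \left(S + E \left(E^{2} + 3 S\right)\right) = 3 + S + E \left(E^{2} + 3 S\right)$)
$\frac{1}{Q + J{\left(235,u{\left(P{\left(-4 \right)},7 \right)} \right)}} = \frac{1}{31416 + \left(3 + 235 + 1^{3} + 3 \cdot 1 \cdot 235\right)} = \frac{1}{31416 + \left(3 + 235 + 1 + 705\right)} = \frac{1}{31416 + 944} = \frac{1}{32360}$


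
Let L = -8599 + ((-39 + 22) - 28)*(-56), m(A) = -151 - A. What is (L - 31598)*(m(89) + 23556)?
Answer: -878476932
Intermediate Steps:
L = -6079 (L = -8599 + (-17 - 28)*(-56) = -8599 - 45*(-56) = -8599 + 2520 = -6079)
(L - 31598)*(m(89) + 23556) = (-6079 - 31598)*((-151 - 1*89) + 23556) = -37677*((-151 - 89) + 23556) = -37677*(-240 + 23556) = -37677*23316 = -878476932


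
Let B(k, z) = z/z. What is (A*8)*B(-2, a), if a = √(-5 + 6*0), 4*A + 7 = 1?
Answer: -12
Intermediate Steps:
A = -3/2 (A = -7/4 + (¼)*1 = -7/4 + ¼ = -3/2 ≈ -1.5000)
a = I*√5 (a = √(-5 + 0) = √(-5) = I*√5 ≈ 2.2361*I)
B(k, z) = 1
(A*8)*B(-2, a) = -3/2*8*1 = -12*1 = -12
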